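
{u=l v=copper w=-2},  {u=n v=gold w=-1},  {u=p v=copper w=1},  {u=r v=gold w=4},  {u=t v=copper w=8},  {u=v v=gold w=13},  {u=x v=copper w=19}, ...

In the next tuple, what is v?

gold

V: alternates copper ↔ gold; copper, gold, copper, gold, copper, gold, copper → gold.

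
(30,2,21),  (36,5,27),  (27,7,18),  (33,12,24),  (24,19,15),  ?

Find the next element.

(30,31,21)

First part: alternating steps +6, −9, +6, −9, …, so 30, 36, 27, 33, 24 → 30.
Second part: each term is the sum of the two before it; 2, 5, 7, 12, 19 → 31.
Third part: always 9 less than the first part; 21, 27, 18, 24, 15 → 21.
Putting it together: (30,31,21).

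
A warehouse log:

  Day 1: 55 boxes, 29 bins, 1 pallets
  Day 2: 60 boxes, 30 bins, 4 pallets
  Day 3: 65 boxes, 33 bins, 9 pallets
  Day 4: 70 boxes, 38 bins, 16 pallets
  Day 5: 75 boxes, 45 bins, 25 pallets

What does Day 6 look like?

Boxes: +5 each step; 55, 60, 65, 70, 75 → 80.
Bins goes 29, 30, 33, 38, 45 → 54 (differences are 1, 3, 5, … (increasing by 2 each time)).
Pallets — perfect squares: 1², 2², 3², …: 1, 4, 9, 16, 25 → 36.
So the next line is 80 boxes, 54 bins, 36 pallets.

80 boxes, 54 bins, 36 pallets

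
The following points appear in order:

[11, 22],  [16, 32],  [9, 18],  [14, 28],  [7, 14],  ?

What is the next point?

[12, 24]

For the first component, alternating steps +5, −7, +5, −7, …: 11, 16, 9, 14, 7 → 12.
Second component: always 2 × the first component, so 22, 32, 18, 28, 14 → 24.
So the next point is [12, 24].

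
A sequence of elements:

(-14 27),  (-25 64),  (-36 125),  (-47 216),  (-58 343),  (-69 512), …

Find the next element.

(-80 729)

For the first value, −11 each step: -14, -25, -36, -47, -58, -69 → -80.
Second value goes 27, 64, 125, 216, 343, 512 → 729 (perfect cubes: 3³, 4³, 5³, …).
So the next element is (-80 729).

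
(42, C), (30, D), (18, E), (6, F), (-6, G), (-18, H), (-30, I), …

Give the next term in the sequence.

First slot: −12 each step, so 42, 30, 18, 6, -6, -18, -30 → -42.
Letter: letters move forward 1 place in the alphabet, so C, D, E, F, G, H, I → J.
Putting it together: (-42, J).

(-42, J)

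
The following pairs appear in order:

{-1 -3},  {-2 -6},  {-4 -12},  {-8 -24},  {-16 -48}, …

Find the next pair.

{-32 -96}

First value goes -1, -2, -4, -8, -16 → -32 (×2 each step).
Second value: always 3 × the first value; -3, -6, -12, -24, -48 → -96.
Putting it together: {-32 -96}.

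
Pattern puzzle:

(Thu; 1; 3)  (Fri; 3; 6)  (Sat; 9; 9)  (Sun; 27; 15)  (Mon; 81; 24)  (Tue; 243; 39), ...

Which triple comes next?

Day goes Thu, Fri, Sat, Sun, Mon, Tue → Wed (runs through the weekdays Mon→Sun).
Second value: ×3 each step, so 1, 3, 9, 27, 81, 243 → 729.
Third value: each term is the sum of the two before it; 3, 6, 9, 15, 24, 39 → 63.
Combining the parts gives (Wed; 729; 63).

(Wed; 729; 63)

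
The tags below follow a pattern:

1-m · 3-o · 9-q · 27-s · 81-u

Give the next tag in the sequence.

First component: ×3 each step, so 1, 3, 9, 27, 81 → 243.
Letter goes m, o, q, s, u → w (letters move forward 2 places in the alphabet).
Combining the parts gives 243-w.

243-w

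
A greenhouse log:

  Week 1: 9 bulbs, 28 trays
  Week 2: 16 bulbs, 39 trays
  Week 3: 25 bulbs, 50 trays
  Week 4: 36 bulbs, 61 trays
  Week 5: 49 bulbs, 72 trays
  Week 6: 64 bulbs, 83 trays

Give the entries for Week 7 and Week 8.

Bulbs goes 9, 16, 25, 36, 49, 64 → 81 → 100 (perfect squares: 3², 4², 5², …).
Trays — +11 each step: 28, 39, 50, 61, 72, 83 → 94 → 105.
So the next two lines are 81 bulbs, 94 trays and 100 bulbs, 105 trays.

81 bulbs, 94 trays; 100 bulbs, 105 trays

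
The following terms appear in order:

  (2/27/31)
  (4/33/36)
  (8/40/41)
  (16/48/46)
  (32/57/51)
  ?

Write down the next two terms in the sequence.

First part: ×2 each step, so 2, 4, 8, 16, 32 → 64 → 128.
Second part: 27, 33, 40, 48, 57 → 67 → 78 (differences are 6, 7, 8, … (increasing by 1 each time)).
Third part — +5 each step: 31, 36, 41, 46, 51 → 56 → 61.
Putting the parts together: (64/67/56) and then (128/78/61).

(64/67/56), (128/78/61)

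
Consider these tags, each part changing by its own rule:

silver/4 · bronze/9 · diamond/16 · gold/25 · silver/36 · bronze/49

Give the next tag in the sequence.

Rank: silver, bronze, diamond, gold, silver, bronze → diamond (repeats silver → bronze → diamond → gold).
Second component: perfect squares: 2², 3², 4², …; 4, 9, 16, 25, 36, 49 → 64.
Putting it together: diamond/64.

diamond/64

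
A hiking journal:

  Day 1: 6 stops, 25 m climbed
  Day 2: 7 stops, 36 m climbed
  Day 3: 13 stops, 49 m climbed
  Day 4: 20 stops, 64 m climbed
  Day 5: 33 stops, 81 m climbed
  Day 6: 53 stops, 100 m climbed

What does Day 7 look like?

Stops: 6, 7, 13, 20, 33, 53 → 86 (each term is the sum of the two before it).
M climbed goes 25, 36, 49, 64, 81, 100 → 121 (perfect squares: 5², 6², 7², …).
So the next record is 86 stops, 121 m climbed.

86 stops, 121 m climbed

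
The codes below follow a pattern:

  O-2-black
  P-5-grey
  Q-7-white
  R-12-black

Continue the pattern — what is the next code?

Letter — letters move forward 1 place in the alphabet: O, P, Q, R → S.
Second component: each term is the sum of the two before it; 2, 5, 7, 12 → 19.
Shade — repeats black → grey → white: black, grey, white, black → grey.
Putting it together: S-19-grey.

S-19-grey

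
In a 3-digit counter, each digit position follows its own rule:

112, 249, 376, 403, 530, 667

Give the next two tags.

For the first digit, +1 each step, mod 10: 1, 2, 3, 4, 5, 6 → 7 → 8.
Second digit: +3 each step, mod 10; 1, 4, 7, 0, 3, 6 → 9 → 2.
Third digit goes 2, 9, 6, 3, 0, 7 → 4 → 1 (−3 each step, mod 10).
So the next two tags are 794 and 821.

794, 821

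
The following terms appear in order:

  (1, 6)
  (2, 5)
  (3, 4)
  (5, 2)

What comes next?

First part: 1, 2, 3, 5 → 8 (each term is the sum of the two before it).
Second part — together with the first part always sums to 7: 6, 5, 4, 2 → -1.
Combining the parts gives (8, -1).

(8, -1)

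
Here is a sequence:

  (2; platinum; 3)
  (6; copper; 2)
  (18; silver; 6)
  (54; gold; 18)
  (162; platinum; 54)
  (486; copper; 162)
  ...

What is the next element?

First value goes 2, 6, 18, 54, 162, 486 → 1458 (×3 each step).
Metal: platinum, copper, silver, gold, platinum, copper → silver (repeats platinum → copper → silver → gold).
Third value: always the previous value of the first value; 3, 2, 6, 18, 54, 162 → 486.
Combining the parts gives (1458; silver; 486).

(1458; silver; 486)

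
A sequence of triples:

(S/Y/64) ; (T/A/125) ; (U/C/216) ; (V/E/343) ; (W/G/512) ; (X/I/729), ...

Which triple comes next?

(Y/K/1000)

First letter goes S, T, U, V, W, X → Y (letters move forward 1 place in the alphabet).
Second letter goes Y, A, C, E, G, I → K (letters move forward 2 places in the alphabet, wrapping Z→A).
Third coordinate — perfect cubes: 4³, 5³, 6³, …: 64, 125, 216, 343, 512, 729 → 1000.
So the next triple is (Y/K/1000).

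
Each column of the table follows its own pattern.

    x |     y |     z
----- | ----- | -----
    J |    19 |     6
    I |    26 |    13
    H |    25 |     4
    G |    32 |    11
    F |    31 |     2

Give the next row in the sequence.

E  38  9

Column x: letters move back 1 place in the alphabet, so J, I, H, G, F → E.
Column y — alternating steps +7, −1, +7, −1, …: 19, 26, 25, 32, 31 → 38.
For the column z, alternating steps +7, −9, +7, −9, …: 6, 13, 4, 11, 2 → 9.
So the next row is E  38  9.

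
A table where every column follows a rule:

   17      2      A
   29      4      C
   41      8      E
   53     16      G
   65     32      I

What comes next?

First component: 17, 29, 41, 53, 65 → 77 (+12 each step).
Second component: 2, 4, 8, 16, 32 → 64 (×2 each step).
Letter: letters move forward 2 places in the alphabet; A, C, E, G, I → K.
Putting it together: 77  64  K.

77  64  K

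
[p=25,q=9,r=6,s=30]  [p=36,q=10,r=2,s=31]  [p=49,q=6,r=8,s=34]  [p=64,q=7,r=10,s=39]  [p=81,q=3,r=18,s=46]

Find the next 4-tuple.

P — perfect squares: 5², 6², 7², …: 25, 36, 49, 64, 81 → 100.
Q: 9, 10, 6, 7, 3 → 4 (alternating steps +1, −4, +1, −4, …).
R: each term is the sum of the two before it, so 6, 2, 8, 10, 18 → 28.
S: differences are 1, 3, 5, … (increasing by 2 each time), so 30, 31, 34, 39, 46 → 55.
Putting it together: [p=100,q=4,r=28,s=55].

[p=100,q=4,r=28,s=55]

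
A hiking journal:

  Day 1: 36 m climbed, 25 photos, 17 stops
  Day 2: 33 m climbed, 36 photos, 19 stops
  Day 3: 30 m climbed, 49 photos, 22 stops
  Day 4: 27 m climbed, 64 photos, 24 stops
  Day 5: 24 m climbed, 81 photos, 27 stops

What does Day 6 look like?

21 m climbed, 100 photos, 29 stops

M climbed: −3 each step; 36, 33, 30, 27, 24 → 21.
For the photos, perfect squares: 5², 6², 7², …: 25, 36, 49, 64, 81 → 100.
Stops — alternating steps +2, +3, +2, +3, …: 17, 19, 22, 24, 27 → 29.
So the next row is 21 m climbed, 100 photos, 29 stops.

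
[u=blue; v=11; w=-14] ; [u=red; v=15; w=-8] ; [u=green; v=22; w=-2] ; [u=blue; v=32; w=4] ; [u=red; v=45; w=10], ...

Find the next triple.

U: repeats blue → red → green, so blue, red, green, blue, red → green.
V — differences are 4, 7, 10, … (increasing by 3 each time): 11, 15, 22, 32, 45 → 61.
W: +6 each step; -14, -8, -2, 4, 10 → 16.
Putting it together: [u=green; v=61; w=16].

[u=green; v=61; w=16]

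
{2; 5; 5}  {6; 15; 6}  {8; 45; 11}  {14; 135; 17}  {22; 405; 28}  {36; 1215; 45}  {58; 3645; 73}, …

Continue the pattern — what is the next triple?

First coordinate: each term is the sum of the two before it, so 2, 6, 8, 14, 22, 36, 58 → 94.
Second coordinate: 5, 15, 45, 135, 405, 1215, 3645 → 10935 (×3 each step).
Third coordinate: each term is the sum of the two before it; 5, 6, 11, 17, 28, 45, 73 → 118.
Putting it together: {94; 10935; 118}.

{94; 10935; 118}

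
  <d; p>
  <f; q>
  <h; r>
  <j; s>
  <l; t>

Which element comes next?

First letter: d, f, h, j, l → n (letters move forward 2 places in the alphabet).
Second letter goes p, q, r, s, t → u (letters move forward 1 place in the alphabet).
Putting it together: <n; u>.

<n; u>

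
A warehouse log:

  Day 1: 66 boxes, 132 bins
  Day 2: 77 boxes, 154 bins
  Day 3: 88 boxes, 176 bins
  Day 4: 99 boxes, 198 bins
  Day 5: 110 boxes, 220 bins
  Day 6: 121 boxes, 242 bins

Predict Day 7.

132 boxes, 264 bins

For the boxes, +11 each step: 66, 77, 88, 99, 110, 121 → 132.
Bins: 132, 154, 176, 198, 220, 242 → 264 (always 2 × the boxes).
Putting it together: 132 boxes, 264 bins.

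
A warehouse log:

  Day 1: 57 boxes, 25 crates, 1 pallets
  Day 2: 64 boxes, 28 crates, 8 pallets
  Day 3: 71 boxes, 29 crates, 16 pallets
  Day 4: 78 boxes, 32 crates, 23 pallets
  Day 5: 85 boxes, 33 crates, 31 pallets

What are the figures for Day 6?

Boxes: +7 each step, so 57, 64, 71, 78, 85 → 92.
Crates: alternating steps +3, +1, +3, +1, …; 25, 28, 29, 32, 33 → 36.
For the pallets, alternating steps +7, +8, +7, +8, …: 1, 8, 16, 23, 31 → 38.
So the next row is 92 boxes, 36 crates, 38 pallets.

92 boxes, 36 crates, 38 pallets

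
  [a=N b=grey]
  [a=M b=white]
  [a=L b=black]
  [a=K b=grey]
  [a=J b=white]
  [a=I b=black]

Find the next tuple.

[a=H b=grey]

A: letters move back 1 place in the alphabet; N, M, L, K, J, I → H.
B goes grey, white, black, grey, white, black → grey (repeats grey → white → black).
Putting it together: [a=H b=grey].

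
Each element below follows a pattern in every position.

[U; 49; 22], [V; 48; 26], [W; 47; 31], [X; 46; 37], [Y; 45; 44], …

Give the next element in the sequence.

[Z; 44; 52]

Letter: letters move forward 1 place in the alphabet, so U, V, W, X, Y → Z.
Second entry — −1 each step: 49, 48, 47, 46, 45 → 44.
Third entry: differences are 4, 5, 6, … (increasing by 1 each time), so 22, 26, 31, 37, 44 → 52.
Combining the parts gives [Z; 44; 52].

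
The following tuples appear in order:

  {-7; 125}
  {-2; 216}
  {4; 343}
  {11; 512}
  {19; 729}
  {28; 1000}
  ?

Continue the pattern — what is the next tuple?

{38; 1331}

First part — differences are 5, 6, 7, … (increasing by 1 each time): -7, -2, 4, 11, 19, 28 → 38.
Second part goes 125, 216, 343, 512, 729, 1000 → 1331 (perfect cubes: 5³, 6³, 7³, …).
Combining the parts gives {38; 1331}.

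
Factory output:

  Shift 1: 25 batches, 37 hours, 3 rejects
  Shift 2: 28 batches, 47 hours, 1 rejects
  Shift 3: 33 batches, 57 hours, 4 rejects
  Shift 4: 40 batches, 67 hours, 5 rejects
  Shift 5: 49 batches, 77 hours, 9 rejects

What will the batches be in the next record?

Batches — differences are 3, 5, 7, … (increasing by 2 each time): 25, 28, 33, 40, 49 → 60.

60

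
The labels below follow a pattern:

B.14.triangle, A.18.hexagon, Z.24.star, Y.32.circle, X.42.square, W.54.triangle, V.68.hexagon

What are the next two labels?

U.84.star, T.102.circle

Letter goes B, A, Z, Y, X, W, V → U → T (letters move back 1 place in the alphabet, wrapping A→Z).
Second component goes 14, 18, 24, 32, 42, 54, 68 → 84 → 102 (differences are 4, 6, 8, … (increasing by 2 each time)).
Shape goes triangle, hexagon, star, circle, square, triangle, hexagon → star → circle (repeats triangle → hexagon → star → circle → square).
So the next two labels are U.84.star and T.102.circle.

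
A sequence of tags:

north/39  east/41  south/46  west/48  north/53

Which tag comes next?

Direction: repeats north → east → south → west; north, east, south, west, north → east.
Second component: alternating steps +2, +5, +2, +5, …, so 39, 41, 46, 48, 53 → 55.
Putting it together: east/55.

east/55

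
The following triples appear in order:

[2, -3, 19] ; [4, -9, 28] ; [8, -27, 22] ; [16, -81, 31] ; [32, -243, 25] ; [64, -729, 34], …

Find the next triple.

First entry: ×2 each step, so 2, 4, 8, 16, 32, 64 → 128.
For the second entry, ×3 each step: -3, -9, -27, -81, -243, -729 → -2187.
Third entry goes 19, 28, 22, 31, 25, 34 → 28 (alternating steps +9, −6, +9, −6, …).
So the next triple is [128, -2187, 28].

[128, -2187, 28]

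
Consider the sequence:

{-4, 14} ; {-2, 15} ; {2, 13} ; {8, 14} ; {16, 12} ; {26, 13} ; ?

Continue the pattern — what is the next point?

{38, 11}

For the first entry, differences are 2, 4, 6, … (increasing by 2 each time): -4, -2, 2, 8, 16, 26 → 38.
Second entry: 14, 15, 13, 14, 12, 13 → 11 (alternating steps +1, −2, +1, −2, …).
Putting it together: {38, 11}.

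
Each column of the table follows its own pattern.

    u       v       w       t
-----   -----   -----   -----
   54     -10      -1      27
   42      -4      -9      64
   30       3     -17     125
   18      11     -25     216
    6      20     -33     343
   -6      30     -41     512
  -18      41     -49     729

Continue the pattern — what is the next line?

For the column u, −12 each step: 54, 42, 30, 18, 6, -6, -18 → -30.
Column v: differences are 6, 7, 8, … (increasing by 1 each time); -10, -4, 3, 11, 20, 30, 41 → 53.
Column w goes -1, -9, -17, -25, -33, -41, -49 → -57 (−8 each step).
Column t: perfect cubes: 3³, 4³, 5³, …, so 27, 64, 125, 216, 343, 512, 729 → 1000.
Putting it together: -30  53  -57  1000.

-30  53  -57  1000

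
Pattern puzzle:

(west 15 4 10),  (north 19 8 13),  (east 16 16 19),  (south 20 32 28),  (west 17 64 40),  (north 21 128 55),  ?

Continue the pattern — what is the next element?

(east 18 256 73)

Direction: repeats west → north → east → south, so west, north, east, south, west, north → east.
Second coordinate — alternating steps +4, −3, +4, −3, …: 15, 19, 16, 20, 17, 21 → 18.
Third coordinate: ×2 each step, so 4, 8, 16, 32, 64, 128 → 256.
For the fourth coordinate, differences are 3, 6, 9, … (increasing by 3 each time): 10, 13, 19, 28, 40, 55 → 73.
Putting it together: (east 18 256 73).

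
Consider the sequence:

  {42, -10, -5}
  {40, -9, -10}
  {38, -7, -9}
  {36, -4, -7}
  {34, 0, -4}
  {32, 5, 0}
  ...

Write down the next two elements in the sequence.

{30, 11, 5}, {28, 18, 11}

First slot: 42, 40, 38, 36, 34, 32 → 30 → 28 (−2 each step).
Second slot goes -10, -9, -7, -4, 0, 5 → 11 → 18 (differences are 1, 2, 3, … (increasing by 1 each time)).
Third slot goes -5, -10, -9, -7, -4, 0 → 5 → 11 (always the previous value of the second slot).
So the next two elements are {30, 11, 5} and {28, 18, 11}.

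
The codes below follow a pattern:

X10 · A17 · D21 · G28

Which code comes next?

Letter: X, A, D, G → J (letters move forward 3 places in the alphabet, wrapping Z→A).
Second component — alternating steps +7, +4, +7, +4, …: 10, 17, 21, 28 → 32.
Putting it together: J32.

J32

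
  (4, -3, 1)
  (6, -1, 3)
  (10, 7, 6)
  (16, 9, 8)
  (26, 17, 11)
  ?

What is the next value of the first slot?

First slot — each term is the sum of the two before it: 4, 6, 10, 16, 26 → 42.

42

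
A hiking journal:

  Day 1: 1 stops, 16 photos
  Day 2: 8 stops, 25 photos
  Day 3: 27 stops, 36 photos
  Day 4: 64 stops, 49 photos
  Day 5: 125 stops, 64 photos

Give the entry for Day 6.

For the stops, perfect cubes: 1³, 2³, 3³, …: 1, 8, 27, 64, 125 → 216.
For the photos, perfect squares: 4², 5², 6², …: 16, 25, 36, 49, 64 → 81.
Combining the parts gives 216 stops, 81 photos.

216 stops, 81 photos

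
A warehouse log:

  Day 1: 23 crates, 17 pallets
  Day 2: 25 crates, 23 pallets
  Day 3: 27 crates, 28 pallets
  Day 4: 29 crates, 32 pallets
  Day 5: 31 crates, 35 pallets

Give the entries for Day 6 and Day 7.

Crates: 23, 25, 27, 29, 31 → 33 → 35 (+2 each step).
Pallets — differences are 6, 5, 4, … (decreasing by 1 each time): 17, 23, 28, 32, 35 → 37 → 38.
So the next two rows are 33 crates, 37 pallets and 35 crates, 38 pallets.

33 crates, 37 pallets; 35 crates, 38 pallets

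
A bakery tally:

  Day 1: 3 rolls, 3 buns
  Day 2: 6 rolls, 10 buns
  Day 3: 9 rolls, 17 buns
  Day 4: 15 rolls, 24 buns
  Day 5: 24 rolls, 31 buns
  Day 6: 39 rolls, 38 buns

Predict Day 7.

63 rolls, 45 buns

Rolls goes 3, 6, 9, 15, 24, 39 → 63 (each term is the sum of the two before it).
Buns: 3, 10, 17, 24, 31, 38 → 45 (+7 each step).
Combining the parts gives 63 rolls, 45 buns.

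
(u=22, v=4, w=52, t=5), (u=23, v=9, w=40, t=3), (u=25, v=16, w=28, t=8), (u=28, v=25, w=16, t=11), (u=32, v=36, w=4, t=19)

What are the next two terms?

U goes 22, 23, 25, 28, 32 → 37 → 43 (differences are 1, 2, 3, … (increasing by 1 each time)).
V: 4, 9, 16, 25, 36 → 49 → 64 (perfect squares: 2², 3², 4², …).
For the w, −12 each step: 52, 40, 28, 16, 4 → -8 → -20.
T: each term is the sum of the two before it, so 5, 3, 8, 11, 19 → 30 → 49.
So the next two terms are (u=37, v=49, w=-8, t=30) and (u=43, v=64, w=-20, t=49).

(u=37, v=49, w=-8, t=30), (u=43, v=64, w=-20, t=49)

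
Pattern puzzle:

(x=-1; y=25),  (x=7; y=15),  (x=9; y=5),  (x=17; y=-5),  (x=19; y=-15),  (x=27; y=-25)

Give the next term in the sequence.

X goes -1, 7, 9, 17, 19, 27 → 29 (alternating steps +8, +2, +8, +2, …).
Y goes 25, 15, 5, -5, -15, -25 → -35 (−10 each step).
Combining the parts gives (x=29; y=-35).

(x=29; y=-35)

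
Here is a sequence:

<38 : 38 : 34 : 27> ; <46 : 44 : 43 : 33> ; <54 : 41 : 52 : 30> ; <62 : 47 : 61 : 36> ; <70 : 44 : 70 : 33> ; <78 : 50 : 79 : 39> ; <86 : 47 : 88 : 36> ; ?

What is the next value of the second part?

53

Second part: alternating steps +6, −3, +6, −3, …; 38, 44, 41, 47, 44, 50, 47 → 53.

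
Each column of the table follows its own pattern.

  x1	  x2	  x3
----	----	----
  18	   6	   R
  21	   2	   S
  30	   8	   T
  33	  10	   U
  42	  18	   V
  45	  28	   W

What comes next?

Column x1: 18, 21, 30, 33, 42, 45 → 54 (alternating steps +3, +9, +3, +9, …).
Column x2: each term is the sum of the two before it; 6, 2, 8, 10, 18, 28 → 46.
Column x3: letters move forward 1 place in the alphabet; R, S, T, U, V, W → X.
Putting it together: 54  46  X.

54  46  X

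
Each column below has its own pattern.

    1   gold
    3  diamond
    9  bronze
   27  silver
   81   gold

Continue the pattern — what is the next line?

243  diamond

For the first component, ×3 each step: 1, 3, 9, 27, 81 → 243.
For the rank, repeats gold → diamond → bronze → silver: gold, diamond, bronze, silver, gold → diamond.
So the next line is 243  diamond.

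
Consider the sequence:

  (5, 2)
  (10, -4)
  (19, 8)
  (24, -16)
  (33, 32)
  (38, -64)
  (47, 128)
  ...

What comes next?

(52, -256)

First part: alternating steps +5, +9, +5, +9, …; 5, 10, 19, 24, 33, 38, 47 → 52.
Second part goes 2, -4, 8, -16, 32, -64, 128 → -256 (×(-2) each step).
Combining the parts gives (52, -256).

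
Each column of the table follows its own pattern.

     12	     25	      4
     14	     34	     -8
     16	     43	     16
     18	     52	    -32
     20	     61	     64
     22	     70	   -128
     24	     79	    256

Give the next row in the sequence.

26  88  -512

First component goes 12, 14, 16, 18, 20, 22, 24 → 26 (+2 each step).
Second component — +9 each step: 25, 34, 43, 52, 61, 70, 79 → 88.
Third component goes 4, -8, 16, -32, 64, -128, 256 → -512 (×(-2) each step).
Putting it together: 26  88  -512.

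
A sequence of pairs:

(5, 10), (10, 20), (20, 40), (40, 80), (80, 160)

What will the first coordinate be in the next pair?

First coordinate — ×2 each step: 5, 10, 20, 40, 80 → 160.
Second coordinate goes 10, 20, 40, 80, 160 → 320 (always 2 × the first coordinate).

160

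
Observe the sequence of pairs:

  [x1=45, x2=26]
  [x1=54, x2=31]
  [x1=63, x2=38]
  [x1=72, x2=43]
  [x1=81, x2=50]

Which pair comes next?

[x1=90, x2=55]

X1: +9 each step; 45, 54, 63, 72, 81 → 90.
X2 goes 26, 31, 38, 43, 50 → 55 (alternating steps +5, +7, +5, +7, …).
Putting it together: [x1=90, x2=55].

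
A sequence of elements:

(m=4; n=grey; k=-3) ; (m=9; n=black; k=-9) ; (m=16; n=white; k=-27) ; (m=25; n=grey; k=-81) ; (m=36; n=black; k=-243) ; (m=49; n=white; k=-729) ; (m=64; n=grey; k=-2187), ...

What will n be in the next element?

black

For the n, repeats grey → black → white: grey, black, white, grey, black, white, grey → black.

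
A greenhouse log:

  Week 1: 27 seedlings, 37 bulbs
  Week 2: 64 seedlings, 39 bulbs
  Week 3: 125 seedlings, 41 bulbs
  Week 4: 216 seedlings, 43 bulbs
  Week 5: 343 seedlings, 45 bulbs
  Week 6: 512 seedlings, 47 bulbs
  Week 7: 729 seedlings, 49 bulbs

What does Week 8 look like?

1000 seedlings, 51 bulbs

Seedlings: 27, 64, 125, 216, 343, 512, 729 → 1000 (perfect cubes: 3³, 4³, 5³, …).
For the bulbs, +2 each step: 37, 39, 41, 43, 45, 47, 49 → 51.
Combining the parts gives 1000 seedlings, 51 bulbs.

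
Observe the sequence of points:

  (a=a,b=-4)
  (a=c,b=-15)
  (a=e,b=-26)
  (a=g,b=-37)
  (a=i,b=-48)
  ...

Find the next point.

(a=k,b=-59)

A — letters move forward 2 places in the alphabet: a, c, e, g, i → k.
B: −11 each step, so -4, -15, -26, -37, -48 → -59.
Combining the parts gives (a=k,b=-59).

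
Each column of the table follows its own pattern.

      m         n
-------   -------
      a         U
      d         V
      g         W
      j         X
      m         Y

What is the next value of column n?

Column n: letters move forward 1 place in the alphabet, so U, V, W, X, Y → Z.

Z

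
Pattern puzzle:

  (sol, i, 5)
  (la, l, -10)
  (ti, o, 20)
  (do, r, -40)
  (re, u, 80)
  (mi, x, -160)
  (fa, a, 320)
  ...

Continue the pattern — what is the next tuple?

For the note, runs through the solfège scale do→ti: sol, la, ti, do, re, mi, fa → sol.
Letter: i, l, o, r, u, x, a → d (letters move forward 3 places in the alphabet, wrapping Z→A).
Third coordinate: ×(-2) each step; 5, -10, 20, -40, 80, -160, 320 → -640.
Combining the parts gives (sol, d, -640).

(sol, d, -640)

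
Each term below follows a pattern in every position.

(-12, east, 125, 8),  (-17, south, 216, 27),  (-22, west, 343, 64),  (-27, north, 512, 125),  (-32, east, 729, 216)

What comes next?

First slot: -12, -17, -22, -27, -32 → -37 (−5 each step).
Direction — repeats east → south → west → north: east, south, west, north, east → south.
Third slot: perfect cubes: 5³, 6³, 7³, …; 125, 216, 343, 512, 729 → 1000.
Fourth slot: perfect cubes: 2³, 3³, 4³, …; 8, 27, 64, 125, 216 → 343.
Combining the parts gives (-37, south, 1000, 343).

(-37, south, 1000, 343)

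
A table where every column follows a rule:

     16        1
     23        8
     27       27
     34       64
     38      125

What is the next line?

First component: alternating steps +7, +4, +7, +4, …, so 16, 23, 27, 34, 38 → 45.
Second component: perfect cubes: 1³, 2³, 3³, …, so 1, 8, 27, 64, 125 → 216.
So the next line is 45  216.

45  216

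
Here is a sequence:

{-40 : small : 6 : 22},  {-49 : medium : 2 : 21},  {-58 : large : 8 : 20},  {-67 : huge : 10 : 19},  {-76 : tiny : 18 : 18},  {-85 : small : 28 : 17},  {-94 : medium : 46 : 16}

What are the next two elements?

First coordinate: −9 each step; -40, -49, -58, -67, -76, -85, -94 → -103 → -112.
For the size, repeats small → medium → large → huge → tiny: small, medium, large, huge, tiny, small, medium → large → huge.
For the third coordinate, each term is the sum of the two before it: 6, 2, 8, 10, 18, 28, 46 → 74 → 120.
Fourth coordinate: 22, 21, 20, 19, 18, 17, 16 → 15 → 14 (−1 each step).
So the next two elements are {-103 : large : 74 : 15} and {-112 : huge : 120 : 14}.

{-103 : large : 74 : 15}, {-112 : huge : 120 : 14}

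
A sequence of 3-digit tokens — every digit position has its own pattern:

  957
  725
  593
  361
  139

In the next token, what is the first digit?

9

First digit goes 9, 7, 5, 3, 1 → 9 (−2 each step, mod 10).
Second digit: −3 each step, mod 10; 5, 2, 9, 6, 3 → 0.
Third digit: −2 each step, mod 10; 7, 5, 3, 1, 9 → 7.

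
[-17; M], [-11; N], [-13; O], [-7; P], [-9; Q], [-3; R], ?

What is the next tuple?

First value: -17, -11, -13, -7, -9, -3 → -5 (alternating steps +6, −2, +6, −2, …).
For the letter, letters move forward 1 place in the alphabet: M, N, O, P, Q, R → S.
Putting it together: [-5; S].

[-5; S]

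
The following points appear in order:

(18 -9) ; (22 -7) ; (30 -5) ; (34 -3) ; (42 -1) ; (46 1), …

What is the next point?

(54 3)

First slot — alternating steps +4, +8, +4, +8, …: 18, 22, 30, 34, 42, 46 → 54.
Second slot: -9, -7, -5, -3, -1, 1 → 3 (+2 each step).
So the next point is (54 3).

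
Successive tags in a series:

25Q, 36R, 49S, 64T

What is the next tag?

First component: 25, 36, 49, 64 → 81 (perfect squares: 5², 6², 7², …).
For the letter, letters move forward 1 place in the alphabet: Q, R, S, T → U.
Combining the parts gives 81U.

81U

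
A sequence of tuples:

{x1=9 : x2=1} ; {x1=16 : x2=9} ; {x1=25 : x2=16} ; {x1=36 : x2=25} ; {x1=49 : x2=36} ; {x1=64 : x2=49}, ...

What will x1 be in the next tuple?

81

X1: perfect squares: 3², 4², 5², …, so 9, 16, 25, 36, 49, 64 → 81.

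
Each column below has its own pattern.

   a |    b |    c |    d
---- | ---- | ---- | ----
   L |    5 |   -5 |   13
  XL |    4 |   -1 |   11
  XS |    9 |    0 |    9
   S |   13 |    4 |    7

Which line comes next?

Column a goes L, XL, XS, S → M (runs through clothing sizes XS→XL).
Column b goes 5, 4, 9, 13 → 22 (each term is the sum of the two before it).
Column c — alternating steps +4, +1, +4, +1, …: -5, -1, 0, 4 → 5.
Column d: 13, 11, 9, 7 → 5 (−2 each step).
Combining the parts gives M  22  5  5.

M  22  5  5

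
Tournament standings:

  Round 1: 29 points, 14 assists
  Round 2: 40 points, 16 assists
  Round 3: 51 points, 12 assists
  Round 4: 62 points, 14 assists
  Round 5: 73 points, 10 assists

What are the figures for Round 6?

Points: +11 each step, so 29, 40, 51, 62, 73 → 84.
Assists: 14, 16, 12, 14, 10 → 12 (alternating steps +2, −4, +2, −4, …).
So the next record is 84 points, 12 assists.

84 points, 12 assists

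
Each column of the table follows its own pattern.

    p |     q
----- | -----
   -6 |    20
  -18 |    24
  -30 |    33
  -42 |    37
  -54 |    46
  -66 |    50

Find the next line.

-78  59

Column p: −12 each step; -6, -18, -30, -42, -54, -66 → -78.
For the column q, alternating steps +4, +9, +4, +9, …: 20, 24, 33, 37, 46, 50 → 59.
Putting it together: -78  59.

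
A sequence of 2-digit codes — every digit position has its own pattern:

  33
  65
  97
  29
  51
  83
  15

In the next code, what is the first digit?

For the first digit, +3 each step, mod 10: 3, 6, 9, 2, 5, 8, 1 → 4.

4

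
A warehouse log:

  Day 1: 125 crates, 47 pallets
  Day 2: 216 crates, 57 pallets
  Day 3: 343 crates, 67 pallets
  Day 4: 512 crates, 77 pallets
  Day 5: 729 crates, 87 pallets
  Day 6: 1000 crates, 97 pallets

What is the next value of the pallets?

Pallets: +10 each step; 47, 57, 67, 77, 87, 97 → 107.

107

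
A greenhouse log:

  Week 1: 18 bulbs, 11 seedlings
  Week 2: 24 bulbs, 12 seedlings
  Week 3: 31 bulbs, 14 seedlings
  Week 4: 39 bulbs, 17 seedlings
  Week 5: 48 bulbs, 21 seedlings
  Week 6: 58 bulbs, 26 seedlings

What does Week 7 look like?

Bulbs: differences are 6, 7, 8, … (increasing by 1 each time); 18, 24, 31, 39, 48, 58 → 69.
Seedlings goes 11, 12, 14, 17, 21, 26 → 32 (differences are 1, 2, 3, … (increasing by 1 each time)).
So the next line is 69 bulbs, 32 seedlings.

69 bulbs, 32 seedlings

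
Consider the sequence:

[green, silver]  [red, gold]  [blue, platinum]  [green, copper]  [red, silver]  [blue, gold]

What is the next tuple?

Colour goes green, red, blue, green, red, blue → green (repeats green → red → blue).
For the metal, repeats silver → gold → platinum → copper: silver, gold, platinum, copper, silver, gold → platinum.
Putting it together: [green, platinum].

[green, platinum]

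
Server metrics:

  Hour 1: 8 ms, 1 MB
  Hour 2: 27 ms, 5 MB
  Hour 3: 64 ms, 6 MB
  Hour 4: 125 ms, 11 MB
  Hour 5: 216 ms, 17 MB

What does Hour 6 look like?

343 ms, 28 MB

Ms goes 8, 27, 64, 125, 216 → 343 (perfect cubes: 2³, 3³, 4³, …).
MB: 1, 5, 6, 11, 17 → 28 (each term is the sum of the two before it).
So the next line is 343 ms, 28 MB.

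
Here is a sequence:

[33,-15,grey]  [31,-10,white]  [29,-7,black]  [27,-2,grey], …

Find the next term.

[25,1,white]

First slot: −2 each step; 33, 31, 29, 27 → 25.
For the second slot, alternating steps +5, +3, +5, +3, …: -15, -10, -7, -2 → 1.
Shade: repeats grey → white → black; grey, white, black, grey → white.
So the next term is [25,1,white].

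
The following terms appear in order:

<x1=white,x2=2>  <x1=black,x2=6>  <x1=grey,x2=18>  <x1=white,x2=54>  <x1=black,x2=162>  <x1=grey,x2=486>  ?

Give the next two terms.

X1 — repeats white → black → grey: white, black, grey, white, black, grey → white → black.
X2: 2, 6, 18, 54, 162, 486 → 1458 → 4374 (×3 each step).
So the next two terms are <x1=white,x2=1458> and <x1=black,x2=4374>.

<x1=white,x2=1458>, <x1=black,x2=4374>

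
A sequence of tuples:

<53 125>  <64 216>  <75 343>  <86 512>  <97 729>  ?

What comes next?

First value: +11 each step; 53, 64, 75, 86, 97 → 108.
Second value: perfect cubes: 5³, 6³, 7³, …; 125, 216, 343, 512, 729 → 1000.
So the next tuple is <108 1000>.

<108 1000>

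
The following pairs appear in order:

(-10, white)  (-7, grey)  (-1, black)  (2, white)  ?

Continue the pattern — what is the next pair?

(8, grey)

First coordinate goes -10, -7, -1, 2 → 8 (alternating steps +3, +6, +3, +6, …).
Shade: repeats white → grey → black, so white, grey, black, white → grey.
So the next pair is (8, grey).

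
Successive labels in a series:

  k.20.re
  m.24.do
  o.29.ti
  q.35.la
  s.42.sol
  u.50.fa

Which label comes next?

w.59.mi

Letter goes k, m, o, q, s, u → w (letters move forward 2 places in the alphabet).
Second component: differences are 4, 5, 6, … (increasing by 1 each time); 20, 24, 29, 35, 42, 50 → 59.
Note goes re, do, ti, la, sol, fa → mi (runs backward through the solfège scale do→ti).
So the next label is w.59.mi.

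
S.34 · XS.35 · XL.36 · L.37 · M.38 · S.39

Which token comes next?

XS.40

For the size, repeats S → XS → XL → L → M: S, XS, XL, L, M, S → XS.
Second component — +1 each step: 34, 35, 36, 37, 38, 39 → 40.
Combining the parts gives XS.40.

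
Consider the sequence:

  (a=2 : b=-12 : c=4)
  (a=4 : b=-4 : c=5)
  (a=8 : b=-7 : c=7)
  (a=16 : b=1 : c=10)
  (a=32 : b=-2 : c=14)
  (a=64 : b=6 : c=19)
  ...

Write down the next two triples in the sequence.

(a=128 : b=3 : c=25), (a=256 : b=11 : c=32)

A: ×2 each step; 2, 4, 8, 16, 32, 64 → 128 → 256.
For the b, alternating steps +8, −3, +8, −3, …: -12, -4, -7, 1, -2, 6 → 3 → 11.
C: differences are 1, 2, 3, … (increasing by 1 each time); 4, 5, 7, 10, 14, 19 → 25 → 32.
Putting the parts together: (a=128 : b=3 : c=25) and then (a=256 : b=11 : c=32).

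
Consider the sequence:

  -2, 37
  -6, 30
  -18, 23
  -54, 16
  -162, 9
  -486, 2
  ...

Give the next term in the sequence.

First component: -2, -6, -18, -54, -162, -486 → -1458 (×3 each step).
Second component — −7 each step: 37, 30, 23, 16, 9, 2 → -5.
So the next term is -1458, -5.

-1458, -5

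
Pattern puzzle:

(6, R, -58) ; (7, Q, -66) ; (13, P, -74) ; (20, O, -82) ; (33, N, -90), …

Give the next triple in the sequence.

First coordinate — each term is the sum of the two before it: 6, 7, 13, 20, 33 → 53.
Letter: letters move back 1 place in the alphabet, so R, Q, P, O, N → M.
For the third coordinate, −8 each step: -58, -66, -74, -82, -90 → -98.
Combining the parts gives (53, M, -98).

(53, M, -98)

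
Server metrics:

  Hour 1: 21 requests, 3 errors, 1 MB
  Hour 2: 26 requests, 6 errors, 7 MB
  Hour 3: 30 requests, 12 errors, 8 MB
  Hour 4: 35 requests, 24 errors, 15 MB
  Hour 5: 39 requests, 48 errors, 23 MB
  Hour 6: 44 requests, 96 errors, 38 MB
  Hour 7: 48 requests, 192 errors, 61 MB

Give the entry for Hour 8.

For the requests, alternating steps +5, +4, +5, +4, …: 21, 26, 30, 35, 39, 44, 48 → 53.
Errors — ×2 each step: 3, 6, 12, 24, 48, 96, 192 → 384.
For the MB, each term is the sum of the two before it: 1, 7, 8, 15, 23, 38, 61 → 99.
Combining the parts gives 53 requests, 384 errors, 99 MB.

53 requests, 384 errors, 99 MB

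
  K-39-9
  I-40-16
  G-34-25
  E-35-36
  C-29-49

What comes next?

A-30-64

Letter — letters move back 2 places in the alphabet: K, I, G, E, C → A.
For the second component, alternating steps +1, −6, +1, −6, …: 39, 40, 34, 35, 29 → 30.
Third component: perfect squares: 3², 4², 5², …; 9, 16, 25, 36, 49 → 64.
Putting it together: A-30-64.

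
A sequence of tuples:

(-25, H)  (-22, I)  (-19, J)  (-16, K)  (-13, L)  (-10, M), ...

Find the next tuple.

First entry: +3 each step, so -25, -22, -19, -16, -13, -10 → -7.
Letter goes H, I, J, K, L, M → N (letters move forward 1 place in the alphabet).
Combining the parts gives (-7, N).

(-7, N)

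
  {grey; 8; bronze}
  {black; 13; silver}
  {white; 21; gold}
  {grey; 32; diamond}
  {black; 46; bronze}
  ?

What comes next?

Shade: repeats grey → black → white, so grey, black, white, grey, black → white.
Second part: differences are 5, 8, 11, … (increasing by 3 each time); 8, 13, 21, 32, 46 → 63.
Rank goes bronze, silver, gold, diamond, bronze → silver (repeats bronze → silver → gold → diamond).
Putting it together: {white; 63; silver}.

{white; 63; silver}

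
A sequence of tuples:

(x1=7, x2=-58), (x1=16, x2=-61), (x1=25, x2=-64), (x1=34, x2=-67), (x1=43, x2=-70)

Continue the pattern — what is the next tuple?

(x1=52, x2=-73)

X1 — +9 each step: 7, 16, 25, 34, 43 → 52.
X2: −3 each step, so -58, -61, -64, -67, -70 → -73.
So the next tuple is (x1=52, x2=-73).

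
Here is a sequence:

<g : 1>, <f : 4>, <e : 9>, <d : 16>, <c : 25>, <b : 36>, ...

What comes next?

<a : 49>

Letter: g, f, e, d, c, b → a (letters move back 1 place in the alphabet).
Second value — perfect squares: 1², 2², 3², …: 1, 4, 9, 16, 25, 36 → 49.
So the next term is <a : 49>.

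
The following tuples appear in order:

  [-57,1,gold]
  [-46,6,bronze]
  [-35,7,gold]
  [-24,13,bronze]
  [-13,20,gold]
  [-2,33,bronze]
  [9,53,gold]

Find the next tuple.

[20,86,bronze]

First component goes -57, -46, -35, -24, -13, -2, 9 → 20 (+11 each step).
Second component: each term is the sum of the two before it, so 1, 6, 7, 13, 20, 33, 53 → 86.
Rank — alternates gold ↔ bronze: gold, bronze, gold, bronze, gold, bronze, gold → bronze.
So the next tuple is [20,86,bronze].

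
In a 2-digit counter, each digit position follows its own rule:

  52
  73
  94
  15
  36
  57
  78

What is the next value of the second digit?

Second digit goes 2, 3, 4, 5, 6, 7, 8 → 9 (+1 each step, mod 10).

9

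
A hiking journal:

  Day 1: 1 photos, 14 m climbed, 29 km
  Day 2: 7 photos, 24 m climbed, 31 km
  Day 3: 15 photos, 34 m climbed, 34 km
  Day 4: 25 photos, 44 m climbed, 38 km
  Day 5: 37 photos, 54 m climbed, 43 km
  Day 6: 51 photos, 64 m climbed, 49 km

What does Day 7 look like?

Photos — differences are 6, 8, 10, … (increasing by 2 each time): 1, 7, 15, 25, 37, 51 → 67.
M climbed: +10 each step, so 14, 24, 34, 44, 54, 64 → 74.
For the km, differences are 2, 3, 4, … (increasing by 1 each time): 29, 31, 34, 38, 43, 49 → 56.
So the next record is 67 photos, 74 m climbed, 56 km.

67 photos, 74 m climbed, 56 km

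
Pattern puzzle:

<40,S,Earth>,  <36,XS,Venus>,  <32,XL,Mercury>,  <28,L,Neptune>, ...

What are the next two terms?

First coordinate — −4 each step: 40, 36, 32, 28 → 24 → 20.
Size: S, XS, XL, L → M → S (runs backward through clothing sizes XS→XL).
Planet: runs backward through the planets Mercury→Neptune, so Earth, Venus, Mercury, Neptune → Uranus → Saturn.
Putting the parts together: <24,M,Uranus> and then <20,S,Saturn>.

<24,M,Uranus>, <20,S,Saturn>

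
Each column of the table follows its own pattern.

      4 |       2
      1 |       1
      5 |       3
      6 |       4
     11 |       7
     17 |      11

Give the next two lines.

First component goes 4, 1, 5, 6, 11, 17 → 28 → 45 (each term is the sum of the two before it).
Second component — each term is the sum of the two before it: 2, 1, 3, 4, 7, 11 → 18 → 29.
Putting the parts together: 28  18 and then 45  29.

28  18; 45  29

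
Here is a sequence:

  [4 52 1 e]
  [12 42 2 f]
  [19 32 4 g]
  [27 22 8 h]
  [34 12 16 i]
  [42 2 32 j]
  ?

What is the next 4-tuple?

For the first value, alternating steps +8, +7, +8, +7, …: 4, 12, 19, 27, 34, 42 → 49.
For the second value, −10 each step: 52, 42, 32, 22, 12, 2 → -8.
Third value: 1, 2, 4, 8, 16, 32 → 64 (×2 each step).
Letter: letters move forward 1 place in the alphabet, so e, f, g, h, i, j → k.
Putting it together: [49 -8 64 k].

[49 -8 64 k]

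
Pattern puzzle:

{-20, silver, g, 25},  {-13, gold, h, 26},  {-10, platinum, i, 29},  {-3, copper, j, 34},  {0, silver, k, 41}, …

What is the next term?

First component: alternating steps +7, +3, +7, +3, …, so -20, -13, -10, -3, 0 → 7.
For the metal, repeats silver → gold → platinum → copper: silver, gold, platinum, copper, silver → gold.
Letter: letters move forward 1 place in the alphabet; g, h, i, j, k → l.
Fourth component: differences are 1, 3, 5, … (increasing by 2 each time), so 25, 26, 29, 34, 41 → 50.
Combining the parts gives {7, gold, l, 50}.

{7, gold, l, 50}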